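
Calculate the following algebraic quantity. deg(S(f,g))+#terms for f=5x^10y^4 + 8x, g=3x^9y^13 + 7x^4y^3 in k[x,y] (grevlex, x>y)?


LT(f)=5x^10y^4, LT(g)=3x^9y^13
lcm(LM)=x^10y^13
S(f,g) (scaled by 15 to clear denominators) = 3y^9*f - 5x*g = 24xy^9 - 35x^5y^3
2 terms, deg 10.
10+2=12


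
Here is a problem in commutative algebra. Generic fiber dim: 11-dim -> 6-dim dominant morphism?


dim(fiber)=dim(X)-dim(Y)=11-6=5


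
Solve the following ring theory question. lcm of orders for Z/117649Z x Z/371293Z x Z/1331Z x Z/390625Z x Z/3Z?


Exponent = lcm of the cyclic orders; pairwise coprime => product.
7^6*13^5*11^3*5^8*3^1=117649*371293*1331*390625*3=68134072217539453125


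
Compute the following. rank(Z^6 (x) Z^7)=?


rank(M(x)N) = rank(M)*rank(N)
6*7 = 42


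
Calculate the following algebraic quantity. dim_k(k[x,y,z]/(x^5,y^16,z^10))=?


Basis: x^iy^jz^k, i<5,j<16,k<10
5*16*10=800


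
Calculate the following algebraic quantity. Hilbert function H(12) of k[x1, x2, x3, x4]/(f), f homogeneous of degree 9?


C(15,3)-C(6,3)=455-20=435


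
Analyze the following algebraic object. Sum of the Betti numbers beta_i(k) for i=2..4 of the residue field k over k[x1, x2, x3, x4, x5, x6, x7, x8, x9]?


Koszul resolution: beta_i(k)=C(n,i), n=9
C(9,2)=36, C(9,3)=84, C(9,4)=126
Sum=246


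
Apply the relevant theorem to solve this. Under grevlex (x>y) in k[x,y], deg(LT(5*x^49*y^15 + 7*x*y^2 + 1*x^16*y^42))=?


LT: 5*x^49*y^15
deg_x=49, deg_y=15
Total=49+15=64


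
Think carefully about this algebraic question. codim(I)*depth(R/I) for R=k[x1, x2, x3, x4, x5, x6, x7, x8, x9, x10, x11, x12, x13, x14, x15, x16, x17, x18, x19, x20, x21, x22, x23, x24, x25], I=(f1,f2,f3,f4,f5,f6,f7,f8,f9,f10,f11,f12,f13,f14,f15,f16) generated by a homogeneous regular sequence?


codim=16, depth=dim(R/I)=25-16=9
Product=16*9=144


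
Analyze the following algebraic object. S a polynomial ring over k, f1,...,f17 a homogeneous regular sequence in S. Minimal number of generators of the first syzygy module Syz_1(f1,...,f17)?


Regular sequence => Koszul complex is the minimal free resolution.
Syz_1 minimally generated by Koszul relations f_i*e_j - f_j*e_i (i<j): mu(Syz_1) = beta_2 = C(m,2) = m(m-1)/2
m=17
17*16/2 = 136


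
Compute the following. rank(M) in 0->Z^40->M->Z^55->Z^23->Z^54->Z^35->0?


Alt sum=0:
(-1)^0*40 + (-1)^1*? + (-1)^2*55 + (-1)^3*23 + (-1)^4*54 + (-1)^5*35=0
rank(M)=91


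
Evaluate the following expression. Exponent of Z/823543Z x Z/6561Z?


Exponent = lcm of the cyclic orders; pairwise coprime => product.
7^7*3^8=823543*6561=5403265623


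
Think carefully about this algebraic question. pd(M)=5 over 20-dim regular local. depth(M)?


pd+depth=depth(R)=20
depth=20-5=15


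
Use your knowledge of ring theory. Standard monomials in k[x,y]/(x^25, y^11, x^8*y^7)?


k[x,y]/I, I = (x^25, y^11, x^8*y^7)
Rect: 25x11=275. Corner: (25-8)x(11-7)=68.
dim = 275-68 = 207


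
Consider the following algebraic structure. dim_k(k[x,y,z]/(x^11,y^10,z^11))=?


Basis: x^iy^jz^k, i<11,j<10,k<11
11*10*11=1210


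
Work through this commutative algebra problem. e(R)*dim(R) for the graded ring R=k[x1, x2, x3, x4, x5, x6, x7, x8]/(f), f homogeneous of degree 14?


e(R)=deg(f)=14, dim(R)=8-1=7
e*dim=14*7=98


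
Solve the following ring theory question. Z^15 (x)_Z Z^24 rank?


rank(M(x)N) = rank(M)*rank(N)
15*24 = 360


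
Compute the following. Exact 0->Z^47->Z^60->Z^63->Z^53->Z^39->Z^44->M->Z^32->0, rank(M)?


Alt sum=0:
(-1)^0*47 + (-1)^1*60 + (-1)^2*63 + (-1)^3*53 + (-1)^4*39 + (-1)^5*44 + (-1)^6*? + (-1)^7*32=0
rank(M)=40


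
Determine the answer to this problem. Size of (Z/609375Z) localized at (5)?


5-primary part: 609375=5^6*39
Size=5^6=15625


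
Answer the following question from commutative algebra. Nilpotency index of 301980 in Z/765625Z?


301980^k mod 765625:
k=1: 301980
k=2: 623525
k=3: 392000
k=4: 581875
k=5: 612500
k=6: 0
First zero at k = 6


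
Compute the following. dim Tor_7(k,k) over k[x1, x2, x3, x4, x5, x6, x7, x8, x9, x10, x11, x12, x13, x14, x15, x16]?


Koszul: C(n,i)=C(16,7)=11440


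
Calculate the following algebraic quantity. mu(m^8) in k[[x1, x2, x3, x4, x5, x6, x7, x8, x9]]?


C(n+d-1,d)=C(16,8)=12870


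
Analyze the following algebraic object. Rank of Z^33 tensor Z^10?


rank(M(x)N) = rank(M)*rank(N)
33*10 = 330


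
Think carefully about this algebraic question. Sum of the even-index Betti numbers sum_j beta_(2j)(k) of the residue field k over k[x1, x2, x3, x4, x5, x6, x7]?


Koszul resolution: beta_i(k)=C(n,i), n=7
sum_even C(7,i) = 2^(n-1) = 2^6 = 64


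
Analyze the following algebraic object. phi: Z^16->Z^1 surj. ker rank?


rank(ker) = 16-1 = 15


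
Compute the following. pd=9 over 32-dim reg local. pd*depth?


pd+depth=32
depth=32-9=23
pd*depth=9*23=207


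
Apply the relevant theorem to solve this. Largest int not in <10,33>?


gcd(10,33)=1 => F=ab-a-b=10*33-10-33=330-43=287


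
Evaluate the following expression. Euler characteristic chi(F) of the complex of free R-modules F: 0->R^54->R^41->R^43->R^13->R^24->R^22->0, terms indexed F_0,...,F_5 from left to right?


chi = sum (-1)^i * rank:
(-1)^0*54=54
(-1)^1*41=-41
(-1)^2*43=43
(-1)^3*13=-13
(-1)^4*24=24
(-1)^5*22=-22
chi=45


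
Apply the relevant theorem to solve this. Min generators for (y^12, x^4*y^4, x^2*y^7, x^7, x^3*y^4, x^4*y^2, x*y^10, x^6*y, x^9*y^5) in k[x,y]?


Remove redundant (divisible by others).
x^9*y^5 redundant.
x^4*y^4 redundant.
Min: x^7, x^6*y, x^4*y^2, x^3*y^4, x^2*y^7, x*y^10, y^12
Count=7


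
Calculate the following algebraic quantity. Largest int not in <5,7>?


gcd(5,7)=1 => F=ab-a-b=5*7-5-7=35-12=23


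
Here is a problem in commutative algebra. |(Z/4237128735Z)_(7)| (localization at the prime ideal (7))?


7-primary part: 4237128735=7^10*15
Size=7^10=282475249


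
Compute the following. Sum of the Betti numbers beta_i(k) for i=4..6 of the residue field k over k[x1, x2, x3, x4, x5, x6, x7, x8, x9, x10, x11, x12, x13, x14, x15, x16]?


Koszul resolution: beta_i(k)=C(n,i), n=16
C(16,4)=1820, C(16,5)=4368, C(16,6)=8008
Sum=14196


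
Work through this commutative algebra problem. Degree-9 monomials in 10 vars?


C(d+n-1,n-1)=C(18,9)=48620


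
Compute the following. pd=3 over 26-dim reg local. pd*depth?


pd+depth=26
depth=26-3=23
pd*depth=3*23=69


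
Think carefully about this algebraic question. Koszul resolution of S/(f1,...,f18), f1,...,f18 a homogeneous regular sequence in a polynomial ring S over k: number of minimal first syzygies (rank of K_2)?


Regular sequence => Koszul complex is the minimal free resolution.
Syz_1 minimally generated by Koszul relations f_i*e_j - f_j*e_i (i<j): mu(Syz_1) = beta_2 = C(m,2) = m(m-1)/2
m=18
18*17/2 = 153


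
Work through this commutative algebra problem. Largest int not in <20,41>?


gcd(20,41)=1 => F=ab-a-b=20*41-20-41=820-61=759


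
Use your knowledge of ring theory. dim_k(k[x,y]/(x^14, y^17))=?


Basis: x^i*y^j, i<14, j<17
14*17=238


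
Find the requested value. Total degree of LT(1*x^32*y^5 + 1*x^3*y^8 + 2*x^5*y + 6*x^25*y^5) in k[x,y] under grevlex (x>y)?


LT: 1*x^32*y^5
deg_x=32, deg_y=5
Total=32+5=37


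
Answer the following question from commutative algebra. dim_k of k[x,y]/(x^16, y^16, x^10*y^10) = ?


k[x,y]/I, I = (x^16, y^16, x^10*y^10)
Rect: 16x16=256. Corner: (16-10)x(16-10)=36.
dim = 256-36 = 220


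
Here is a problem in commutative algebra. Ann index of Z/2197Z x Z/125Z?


Exponent = lcm of the cyclic orders; pairwise coprime => product.
13^3*5^3=2197*125=274625


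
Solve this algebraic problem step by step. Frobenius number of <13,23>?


gcd(13,23)=1 => F=ab-a-b=13*23-13-23=299-36=263


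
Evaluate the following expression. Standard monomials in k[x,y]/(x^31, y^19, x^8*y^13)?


k[x,y]/I, I = (x^31, y^19, x^8*y^13)
Rect: 31x19=589. Corner: (31-8)x(19-13)=138.
dim = 589-138 = 451


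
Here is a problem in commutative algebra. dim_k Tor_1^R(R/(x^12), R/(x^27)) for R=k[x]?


Tor_1(R/I,R/J)=(I cap J)/IJ=(x^27)/(x^39)
dim=39-27=min(12,27)=12


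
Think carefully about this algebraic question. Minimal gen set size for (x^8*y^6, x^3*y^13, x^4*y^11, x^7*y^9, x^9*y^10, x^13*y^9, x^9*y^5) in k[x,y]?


Remove redundant (divisible by others).
x^9*y^10 redundant.
x^13*y^9 redundant.
Min: x^9*y^5, x^8*y^6, x^7*y^9, x^4*y^11, x^3*y^13
Count=5


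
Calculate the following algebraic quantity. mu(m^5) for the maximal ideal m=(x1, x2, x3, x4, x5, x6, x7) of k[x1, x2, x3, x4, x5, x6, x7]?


Graded Nakayama: mu(m^d) = dim_k (m^d/m^(d+1)) = #degree-5 monomials in 7 vars
C(n+d-1,d)=C(11,5)=462


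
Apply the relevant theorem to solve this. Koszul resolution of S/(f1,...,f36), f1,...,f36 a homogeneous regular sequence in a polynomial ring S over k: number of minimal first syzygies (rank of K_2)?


Regular sequence => Koszul complex is the minimal free resolution.
Syz_1 minimally generated by Koszul relations f_i*e_j - f_j*e_i (i<j): mu(Syz_1) = beta_2 = C(m,2) = m(m-1)/2
m=36
36*35/2 = 630


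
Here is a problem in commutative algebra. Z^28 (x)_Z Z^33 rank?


rank(M(x)N) = rank(M)*rank(N)
28*33 = 924


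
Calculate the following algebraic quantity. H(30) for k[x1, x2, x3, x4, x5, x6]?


C(d+n-1,n-1)=C(35,5)=324632


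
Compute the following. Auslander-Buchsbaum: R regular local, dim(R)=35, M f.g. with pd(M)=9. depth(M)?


pd+depth=depth(R)=35
depth=35-9=26


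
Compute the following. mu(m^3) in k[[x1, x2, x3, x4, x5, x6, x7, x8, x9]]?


C(n+d-1,d)=C(11,3)=165


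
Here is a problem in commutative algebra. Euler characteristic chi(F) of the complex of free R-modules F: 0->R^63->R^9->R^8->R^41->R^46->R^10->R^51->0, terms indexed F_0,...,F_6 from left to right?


chi = sum (-1)^i * rank:
(-1)^0*63=63
(-1)^1*9=-9
(-1)^2*8=8
(-1)^3*41=-41
(-1)^4*46=46
(-1)^5*10=-10
(-1)^6*51=51
chi=108


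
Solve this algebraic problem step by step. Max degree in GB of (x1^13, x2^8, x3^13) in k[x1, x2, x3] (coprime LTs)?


Pure powers, coprime LTs => already GB.
Degrees: 13, 8, 13
Max=13


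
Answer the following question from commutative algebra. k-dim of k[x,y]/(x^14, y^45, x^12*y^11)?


k[x,y]/I, I = (x^14, y^45, x^12*y^11)
Rect: 14x45=630. Corner: (14-12)x(45-11)=68.
dim = 630-68 = 562


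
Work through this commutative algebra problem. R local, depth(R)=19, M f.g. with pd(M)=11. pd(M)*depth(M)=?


pd+depth=19
depth=19-11=8
pd*depth=11*8=88


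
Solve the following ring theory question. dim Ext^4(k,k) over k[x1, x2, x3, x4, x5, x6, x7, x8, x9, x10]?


C(n,i)=C(10,4)=210


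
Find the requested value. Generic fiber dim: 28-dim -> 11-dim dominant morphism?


dim(fiber)=dim(X)-dim(Y)=28-11=17


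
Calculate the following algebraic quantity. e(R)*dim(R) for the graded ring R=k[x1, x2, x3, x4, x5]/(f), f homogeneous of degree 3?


e(R)=deg(f)=3, dim(R)=5-1=4
e*dim=3*4=12


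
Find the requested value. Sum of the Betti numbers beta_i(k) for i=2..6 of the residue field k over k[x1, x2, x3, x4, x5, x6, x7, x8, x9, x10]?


Koszul resolution: beta_i(k)=C(n,i), n=10
C(10,2)=45, C(10,3)=120, C(10,4)=210, C(10,5)=252, C(10,6)=210
Sum=837


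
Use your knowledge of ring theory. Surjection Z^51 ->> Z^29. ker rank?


rank(ker) = 51-29 = 22


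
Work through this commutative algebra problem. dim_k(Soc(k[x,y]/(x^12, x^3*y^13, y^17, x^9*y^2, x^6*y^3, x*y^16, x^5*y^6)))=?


Socle = ann(m) = span of standard monomials u with x*u, y*u in I (staircase corners).
Minimal generators: x^12, x^9*y^2, x^6*y^3, x^5*y^6, x^3*y^13, x*y^16, y^17
Corners: y^16, x^2y^15, x^4y^12, x^5y^5, x^8y^2, x^11y
Socle dim=6


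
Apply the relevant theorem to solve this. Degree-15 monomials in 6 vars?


C(d+n-1,n-1)=C(20,5)=15504


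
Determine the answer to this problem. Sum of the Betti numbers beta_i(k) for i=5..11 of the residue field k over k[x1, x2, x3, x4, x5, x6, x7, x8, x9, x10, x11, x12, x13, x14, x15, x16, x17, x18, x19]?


Koszul resolution: beta_i(k)=C(n,i), n=19
C(19,5)=11628, C(19,6)=27132, C(19,7)=50388, C(19,8)=75582, C(19,9)=92378, C(19,10)=92378, C(19,11)=75582
Sum=425068


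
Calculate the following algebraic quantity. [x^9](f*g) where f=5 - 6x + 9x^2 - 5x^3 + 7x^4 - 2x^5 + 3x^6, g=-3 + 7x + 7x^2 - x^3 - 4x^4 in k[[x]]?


[x^9] = sum a_i*b_j, i+j=9
  -2*-4=8
  3*-1=-3
Sum=5


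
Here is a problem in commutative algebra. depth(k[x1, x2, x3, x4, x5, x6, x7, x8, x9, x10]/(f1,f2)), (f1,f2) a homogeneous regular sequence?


depth(R)=10
depth(R/I)=10-2=8


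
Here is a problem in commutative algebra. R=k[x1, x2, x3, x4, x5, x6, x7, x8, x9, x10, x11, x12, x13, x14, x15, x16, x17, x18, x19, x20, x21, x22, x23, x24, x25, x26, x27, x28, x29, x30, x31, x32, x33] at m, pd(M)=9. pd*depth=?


pd+depth=33
depth=33-9=24
pd*depth=9*24=216


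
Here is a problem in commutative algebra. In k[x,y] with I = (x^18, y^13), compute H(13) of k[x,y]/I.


k[x,y], I = (x^18, y^13), d = 13
Need i < 18 and d-i < 13.
Range: 1 <= i <= 13.
H(13) = 13


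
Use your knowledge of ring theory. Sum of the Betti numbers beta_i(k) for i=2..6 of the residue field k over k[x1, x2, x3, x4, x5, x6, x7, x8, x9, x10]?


Koszul resolution: beta_i(k)=C(n,i), n=10
C(10,2)=45, C(10,3)=120, C(10,4)=210, C(10,5)=252, C(10,6)=210
Sum=837


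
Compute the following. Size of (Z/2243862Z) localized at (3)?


3-primary part: 2243862=3^10*38
Size=3^10=59049


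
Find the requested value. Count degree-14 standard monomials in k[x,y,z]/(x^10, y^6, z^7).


Need i<10, j<6, k<7 with i+j+k=14.
For each i, j ranges over max(0,14-i-6)..min(5,14-i):
  i=0: j in [8,5] -> 0
  i=1: j in [7,5] -> 0
  i=2: j in [6,5] -> 0
  i=3: j in [5,5] -> 1
  i=4: j in [4,5] -> 2
  i=5: j in [3,5] -> 3
  i=6: j in [2,5] -> 4
  i=7: j in [1,5] -> 5
  i=8: j in [0,5] -> 6
  i=9: j in [0,5] -> 6
H(14) = 0+0+0+1+2+3+4+5+6+6 = 27


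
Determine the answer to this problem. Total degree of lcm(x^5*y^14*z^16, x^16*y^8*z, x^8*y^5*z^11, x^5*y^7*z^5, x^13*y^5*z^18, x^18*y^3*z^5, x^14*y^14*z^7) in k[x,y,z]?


lcm = componentwise max:
x: max(5,16,8,5,13,18,14)=18
y: max(14,8,5,7,5,3,14)=14
z: max(16,1,11,5,18,5,7)=18
Total=18+14+18=50


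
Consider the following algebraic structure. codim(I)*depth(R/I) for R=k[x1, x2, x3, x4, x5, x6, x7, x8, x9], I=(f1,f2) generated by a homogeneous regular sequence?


codim=2, depth=dim(R/I)=9-2=7
Product=2*7=14


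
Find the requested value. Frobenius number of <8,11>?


gcd(8,11)=1 => F=ab-a-b=8*11-8-11=88-19=69


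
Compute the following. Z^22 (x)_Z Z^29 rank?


rank(M(x)N) = rank(M)*rank(N)
22*29 = 638


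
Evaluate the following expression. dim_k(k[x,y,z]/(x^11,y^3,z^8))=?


Basis: x^iy^jz^k, i<11,j<3,k<8
11*3*8=264


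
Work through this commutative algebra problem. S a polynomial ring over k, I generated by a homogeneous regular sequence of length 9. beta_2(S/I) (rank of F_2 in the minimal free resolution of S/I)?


Regular sequence => Koszul complex is the minimal free resolution.
Syz_1 minimally generated by Koszul relations f_i*e_j - f_j*e_i (i<j): mu(Syz_1) = beta_2 = C(m,2) = m(m-1)/2
m=9
9*8/2 = 36


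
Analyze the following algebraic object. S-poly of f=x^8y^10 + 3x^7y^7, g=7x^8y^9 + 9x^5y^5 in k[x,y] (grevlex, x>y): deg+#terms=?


LT(f)=x^8y^10, LT(g)=7x^8y^9
lcm(LM)=x^8y^10
S(f,g) (scaled by 7 to clear denominators) = 7*f - y*g = 21x^7y^7 - 9x^5y^6
2 terms, deg 14.
14+2=16


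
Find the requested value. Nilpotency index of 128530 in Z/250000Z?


128530^k mod 250000:
k=1: 128530
k=2: 210900
k=3: 227000
k=4: 60000
k=5: 50000
k=6: 0
First zero at k = 6


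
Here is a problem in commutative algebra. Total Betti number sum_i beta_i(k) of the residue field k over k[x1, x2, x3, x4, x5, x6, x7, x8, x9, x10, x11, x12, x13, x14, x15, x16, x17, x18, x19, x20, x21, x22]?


Koszul resolution: beta_i(k)=C(n,i), n=22
sum_i C(22,i) = 2^22 = 4194304


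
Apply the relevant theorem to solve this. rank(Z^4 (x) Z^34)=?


rank(M(x)N) = rank(M)*rank(N)
4*34 = 136


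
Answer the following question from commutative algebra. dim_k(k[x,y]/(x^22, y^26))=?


Basis: x^i*y^j, i<22, j<26
22*26=572


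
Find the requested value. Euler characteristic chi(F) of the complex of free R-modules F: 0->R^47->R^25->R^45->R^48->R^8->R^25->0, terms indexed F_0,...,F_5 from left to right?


chi = sum (-1)^i * rank:
(-1)^0*47=47
(-1)^1*25=-25
(-1)^2*45=45
(-1)^3*48=-48
(-1)^4*8=8
(-1)^5*25=-25
chi=2


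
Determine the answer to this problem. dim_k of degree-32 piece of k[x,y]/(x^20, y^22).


k[x,y], I = (x^20, y^22), d = 32
Need i < 20 and d-i < 22.
Range: 11 <= i <= 19.
H(32) = 9


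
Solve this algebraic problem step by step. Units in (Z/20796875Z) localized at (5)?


Local ring = Z/15625Z.
phi(15625) = 5^5*(5-1) = 12500


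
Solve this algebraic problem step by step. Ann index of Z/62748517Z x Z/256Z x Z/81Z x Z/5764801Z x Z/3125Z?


Exponent = lcm of the cyclic orders; pairwise coprime => product.
13^7*2^8*3^4*7^8*5^5=62748517*256*81*5764801*3125=23440279838047581600000


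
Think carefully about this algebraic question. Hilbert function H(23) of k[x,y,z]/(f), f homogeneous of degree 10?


C(25,2)-C(15,2)=300-105=195


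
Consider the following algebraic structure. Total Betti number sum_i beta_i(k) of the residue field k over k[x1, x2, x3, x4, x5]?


Koszul resolution: beta_i(k)=C(n,i), n=5
sum_i C(5,i) = 2^5 = 32


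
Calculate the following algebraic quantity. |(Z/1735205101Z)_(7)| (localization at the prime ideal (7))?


7-primary part: 1735205101=7^9*43
Size=7^9=40353607


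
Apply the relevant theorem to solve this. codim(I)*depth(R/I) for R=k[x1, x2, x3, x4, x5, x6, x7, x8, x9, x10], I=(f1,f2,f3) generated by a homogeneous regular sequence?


codim=3, depth=dim(R/I)=10-3=7
Product=3*7=21


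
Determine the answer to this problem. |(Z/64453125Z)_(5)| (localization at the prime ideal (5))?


5-primary part: 64453125=5^9*33
Size=5^9=1953125


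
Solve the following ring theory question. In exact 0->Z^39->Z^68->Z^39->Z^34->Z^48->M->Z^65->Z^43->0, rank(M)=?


Alt sum=0:
(-1)^0*39 + (-1)^1*68 + (-1)^2*39 + (-1)^3*34 + (-1)^4*48 + (-1)^5*? + (-1)^6*65 + (-1)^7*43=0
rank(M)=46


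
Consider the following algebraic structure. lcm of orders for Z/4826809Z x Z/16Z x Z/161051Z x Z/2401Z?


Exponent = lcm of the cyclic orders; pairwise coprime => product.
13^6*2^4*11^5*7^4=4826809*16*161051*2401=29863154583005744


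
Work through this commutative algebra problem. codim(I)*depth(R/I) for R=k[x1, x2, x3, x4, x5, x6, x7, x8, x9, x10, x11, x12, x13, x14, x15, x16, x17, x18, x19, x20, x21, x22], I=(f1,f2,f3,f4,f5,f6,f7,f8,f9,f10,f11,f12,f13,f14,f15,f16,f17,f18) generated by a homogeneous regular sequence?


codim=18, depth=dim(R/I)=22-18=4
Product=18*4=72


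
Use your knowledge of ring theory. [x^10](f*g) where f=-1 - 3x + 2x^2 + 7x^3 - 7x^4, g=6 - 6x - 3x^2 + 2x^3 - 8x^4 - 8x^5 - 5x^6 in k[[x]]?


[x^10] = sum a_i*b_j, i+j=10
  -7*-5=35
Sum=35


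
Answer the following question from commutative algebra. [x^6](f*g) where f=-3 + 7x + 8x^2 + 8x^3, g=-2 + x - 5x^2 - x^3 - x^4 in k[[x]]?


[x^6] = sum a_i*b_j, i+j=6
  8*-1=-8
  8*-1=-8
Sum=-16


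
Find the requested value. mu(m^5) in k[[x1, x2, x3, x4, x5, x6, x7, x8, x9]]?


C(n+d-1,d)=C(13,5)=1287


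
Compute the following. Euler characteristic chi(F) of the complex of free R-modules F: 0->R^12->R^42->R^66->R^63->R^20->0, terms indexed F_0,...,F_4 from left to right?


chi = sum (-1)^i * rank:
(-1)^0*12=12
(-1)^1*42=-42
(-1)^2*66=66
(-1)^3*63=-63
(-1)^4*20=20
chi=-7


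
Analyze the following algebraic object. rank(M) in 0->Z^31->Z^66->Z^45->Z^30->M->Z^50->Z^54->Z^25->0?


Alt sum=0:
(-1)^0*31 + (-1)^1*66 + (-1)^2*45 + (-1)^3*30 + (-1)^4*? + (-1)^5*50 + (-1)^6*54 + (-1)^7*25=0
rank(M)=41


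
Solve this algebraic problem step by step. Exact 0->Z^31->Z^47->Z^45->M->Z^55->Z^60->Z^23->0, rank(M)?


Alt sum=0:
(-1)^0*31 + (-1)^1*47 + (-1)^2*45 + (-1)^3*? + (-1)^4*55 + (-1)^5*60 + (-1)^6*23=0
rank(M)=47


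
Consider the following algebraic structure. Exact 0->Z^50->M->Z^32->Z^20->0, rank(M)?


Alt sum=0:
(-1)^0*50 + (-1)^1*? + (-1)^2*32 + (-1)^3*20=0
rank(M)=62


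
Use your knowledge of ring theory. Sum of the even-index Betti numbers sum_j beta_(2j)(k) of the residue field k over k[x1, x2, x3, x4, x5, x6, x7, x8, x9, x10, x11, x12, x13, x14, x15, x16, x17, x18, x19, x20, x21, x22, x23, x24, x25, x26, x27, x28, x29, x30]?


Koszul resolution: beta_i(k)=C(n,i), n=30
sum_even C(30,i) = 2^(n-1) = 2^29 = 536870912


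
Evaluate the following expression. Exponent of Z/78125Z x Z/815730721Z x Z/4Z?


Exponent = lcm of the cyclic orders; pairwise coprime => product.
5^7*13^8*2^2=78125*815730721*4=254915850312500


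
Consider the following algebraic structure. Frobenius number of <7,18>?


gcd(7,18)=1 => F=ab-a-b=7*18-7-18=126-25=101


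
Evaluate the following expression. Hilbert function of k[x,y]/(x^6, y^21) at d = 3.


k[x,y], I = (x^6, y^21), d = 3
Need i < 6 and d-i < 21.
Range: 0 <= i <= 3.
H(3) = 4


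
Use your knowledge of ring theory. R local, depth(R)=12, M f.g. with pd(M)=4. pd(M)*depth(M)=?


pd+depth=12
depth=12-4=8
pd*depth=4*8=32


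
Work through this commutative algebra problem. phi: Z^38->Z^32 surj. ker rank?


rank(ker) = 38-32 = 6


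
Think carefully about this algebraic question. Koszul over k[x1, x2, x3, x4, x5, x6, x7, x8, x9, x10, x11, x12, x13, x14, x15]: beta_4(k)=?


C(n,i)=C(15,4)=1365


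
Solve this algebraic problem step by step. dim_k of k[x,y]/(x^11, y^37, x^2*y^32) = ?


k[x,y]/I, I = (x^11, y^37, x^2*y^32)
Rect: 11x37=407. Corner: (11-2)x(37-32)=45.
dim = 407-45 = 362


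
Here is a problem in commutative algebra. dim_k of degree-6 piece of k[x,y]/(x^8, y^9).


k[x,y], I = (x^8, y^9), d = 6
Need i < 8 and d-i < 9.
Range: 0 <= i <= 6.
H(6) = 7


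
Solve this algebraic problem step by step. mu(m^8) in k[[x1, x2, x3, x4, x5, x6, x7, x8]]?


C(n+d-1,d)=C(15,8)=6435


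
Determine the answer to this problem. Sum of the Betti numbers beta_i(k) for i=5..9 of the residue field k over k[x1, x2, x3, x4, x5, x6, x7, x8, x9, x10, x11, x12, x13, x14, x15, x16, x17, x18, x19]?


Koszul resolution: beta_i(k)=C(n,i), n=19
C(19,5)=11628, C(19,6)=27132, C(19,7)=50388, C(19,8)=75582, C(19,9)=92378
Sum=257108


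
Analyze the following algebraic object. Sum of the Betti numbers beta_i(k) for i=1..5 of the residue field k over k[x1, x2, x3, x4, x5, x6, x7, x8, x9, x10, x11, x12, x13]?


Koszul resolution: beta_i(k)=C(n,i), n=13
C(13,1)=13, C(13,2)=78, C(13,3)=286, C(13,4)=715, C(13,5)=1287
Sum=2379


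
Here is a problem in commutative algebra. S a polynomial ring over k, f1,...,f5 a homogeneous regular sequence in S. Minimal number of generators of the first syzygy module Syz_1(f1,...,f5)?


Regular sequence => Koszul complex is the minimal free resolution.
Syz_1 minimally generated by Koszul relations f_i*e_j - f_j*e_i (i<j): mu(Syz_1) = beta_2 = C(m,2) = m(m-1)/2
m=5
5*4/2 = 10


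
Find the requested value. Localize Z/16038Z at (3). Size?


3-primary part: 16038=3^6*22
Size=3^6=729


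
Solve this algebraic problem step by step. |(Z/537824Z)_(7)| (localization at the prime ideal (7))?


7-primary part: 537824=7^5*32
Size=7^5=16807


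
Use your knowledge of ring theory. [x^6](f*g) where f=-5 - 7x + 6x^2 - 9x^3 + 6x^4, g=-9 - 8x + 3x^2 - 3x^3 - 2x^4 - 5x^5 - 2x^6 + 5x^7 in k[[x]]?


[x^6] = sum a_i*b_j, i+j=6
  -5*-2=10
  -7*-5=35
  6*-2=-12
  -9*-3=27
  6*3=18
Sum=78


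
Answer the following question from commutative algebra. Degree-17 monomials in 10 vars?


C(d+n-1,n-1)=C(26,9)=3124550


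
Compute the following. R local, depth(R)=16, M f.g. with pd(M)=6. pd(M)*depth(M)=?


pd+depth=16
depth=16-6=10
pd*depth=6*10=60


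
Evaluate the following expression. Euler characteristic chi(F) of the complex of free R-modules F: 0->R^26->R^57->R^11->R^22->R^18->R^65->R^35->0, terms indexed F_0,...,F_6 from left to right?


chi = sum (-1)^i * rank:
(-1)^0*26=26
(-1)^1*57=-57
(-1)^2*11=11
(-1)^3*22=-22
(-1)^4*18=18
(-1)^5*65=-65
(-1)^6*35=35
chi=-54


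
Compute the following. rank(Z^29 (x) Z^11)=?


rank(M(x)N) = rank(M)*rank(N)
29*11 = 319


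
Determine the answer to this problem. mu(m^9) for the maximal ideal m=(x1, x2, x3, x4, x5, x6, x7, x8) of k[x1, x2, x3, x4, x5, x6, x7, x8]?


Graded Nakayama: mu(m^d) = dim_k (m^d/m^(d+1)) = #degree-9 monomials in 8 vars
C(n+d-1,d)=C(16,9)=11440


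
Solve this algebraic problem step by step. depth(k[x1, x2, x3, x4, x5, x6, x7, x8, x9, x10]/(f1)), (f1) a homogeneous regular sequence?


depth(R)=10
depth(R/I)=10-1=9


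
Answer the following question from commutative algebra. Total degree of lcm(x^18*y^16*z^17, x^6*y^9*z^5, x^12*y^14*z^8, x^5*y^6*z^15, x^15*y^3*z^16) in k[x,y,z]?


lcm = componentwise max:
x: max(18,6,12,5,15)=18
y: max(16,9,14,6,3)=16
z: max(17,5,8,15,16)=17
Total=18+16+17=51


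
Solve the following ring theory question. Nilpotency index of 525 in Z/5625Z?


525^k mod 5625:
k=1: 525
k=2: 0
First zero at k = 2


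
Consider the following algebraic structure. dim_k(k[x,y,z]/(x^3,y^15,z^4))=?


Basis: x^iy^jz^k, i<3,j<15,k<4
3*15*4=180


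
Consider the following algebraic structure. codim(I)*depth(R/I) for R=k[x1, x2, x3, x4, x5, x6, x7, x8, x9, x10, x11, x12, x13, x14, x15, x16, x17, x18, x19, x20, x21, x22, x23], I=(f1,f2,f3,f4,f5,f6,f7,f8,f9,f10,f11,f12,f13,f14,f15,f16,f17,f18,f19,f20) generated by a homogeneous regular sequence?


codim=20, depth=dim(R/I)=23-20=3
Product=20*3=60


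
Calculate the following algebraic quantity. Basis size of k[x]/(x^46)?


Basis: 1,x,...,x^45
dim=46


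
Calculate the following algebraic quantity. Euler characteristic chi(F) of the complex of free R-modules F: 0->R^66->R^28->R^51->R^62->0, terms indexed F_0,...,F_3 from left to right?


chi = sum (-1)^i * rank:
(-1)^0*66=66
(-1)^1*28=-28
(-1)^2*51=51
(-1)^3*62=-62
chi=27


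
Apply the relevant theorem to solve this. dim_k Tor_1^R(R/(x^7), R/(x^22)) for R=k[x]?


Tor_1(R/I,R/J)=(I cap J)/IJ=(x^22)/(x^29)
dim=29-22=min(7,22)=7


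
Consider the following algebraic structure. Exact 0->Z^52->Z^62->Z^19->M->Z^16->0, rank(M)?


Alt sum=0:
(-1)^0*52 + (-1)^1*62 + (-1)^2*19 + (-1)^3*? + (-1)^4*16=0
rank(M)=25


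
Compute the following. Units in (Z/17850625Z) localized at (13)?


Local ring = Z/28561Z.
phi(28561) = 13^3*(13-1) = 26364


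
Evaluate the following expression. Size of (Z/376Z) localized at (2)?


2-primary part: 376=2^3*47
Size=2^3=8


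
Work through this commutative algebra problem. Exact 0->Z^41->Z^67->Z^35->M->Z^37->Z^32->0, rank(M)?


Alt sum=0:
(-1)^0*41 + (-1)^1*67 + (-1)^2*35 + (-1)^3*? + (-1)^4*37 + (-1)^5*32=0
rank(M)=14


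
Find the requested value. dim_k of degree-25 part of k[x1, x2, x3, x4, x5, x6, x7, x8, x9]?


C(d+n-1,n-1)=C(33,8)=13884156


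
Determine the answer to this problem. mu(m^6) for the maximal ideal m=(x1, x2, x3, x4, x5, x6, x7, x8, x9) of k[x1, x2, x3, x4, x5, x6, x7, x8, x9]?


Graded Nakayama: mu(m^d) = dim_k (m^d/m^(d+1)) = #degree-6 monomials in 9 vars
C(n+d-1,d)=C(14,6)=3003


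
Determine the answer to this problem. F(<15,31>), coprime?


gcd(15,31)=1 => F=ab-a-b=15*31-15-31=465-46=419


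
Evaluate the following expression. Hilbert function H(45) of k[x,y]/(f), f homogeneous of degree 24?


H(t)=d for t>=d-1.
d=24, t=45
H(45)=24


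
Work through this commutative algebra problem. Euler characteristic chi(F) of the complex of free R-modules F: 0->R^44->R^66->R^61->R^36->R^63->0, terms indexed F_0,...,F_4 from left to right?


chi = sum (-1)^i * rank:
(-1)^0*44=44
(-1)^1*66=-66
(-1)^2*61=61
(-1)^3*36=-36
(-1)^4*63=63
chi=66


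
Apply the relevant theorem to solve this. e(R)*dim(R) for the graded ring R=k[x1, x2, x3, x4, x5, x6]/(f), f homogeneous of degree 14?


e(R)=deg(f)=14, dim(R)=6-1=5
e*dim=14*5=70


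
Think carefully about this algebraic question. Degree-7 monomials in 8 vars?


C(d+n-1,n-1)=C(14,7)=3432


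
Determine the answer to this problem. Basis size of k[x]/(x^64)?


Basis: 1,x,...,x^63
dim=64


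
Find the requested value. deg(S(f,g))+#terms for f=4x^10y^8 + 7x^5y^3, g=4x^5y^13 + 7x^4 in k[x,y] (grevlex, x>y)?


LT(f)=4x^10y^8, LT(g)=4x^5y^13
lcm(LM)=x^10y^13
S(f,g) (scaled by 16 to clear denominators) = 4y^5*f - 4x^5*g = 28x^5y^8 - 28x^9
2 terms, deg 13.
13+2=15


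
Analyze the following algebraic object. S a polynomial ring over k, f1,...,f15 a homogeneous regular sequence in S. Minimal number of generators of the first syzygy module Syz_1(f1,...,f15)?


Regular sequence => Koszul complex is the minimal free resolution.
Syz_1 minimally generated by Koszul relations f_i*e_j - f_j*e_i (i<j): mu(Syz_1) = beta_2 = C(m,2) = m(m-1)/2
m=15
15*14/2 = 105


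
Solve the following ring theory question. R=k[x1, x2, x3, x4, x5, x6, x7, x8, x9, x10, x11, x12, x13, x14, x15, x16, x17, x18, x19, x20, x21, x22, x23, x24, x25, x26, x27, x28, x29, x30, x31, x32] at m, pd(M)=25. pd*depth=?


pd+depth=32
depth=32-25=7
pd*depth=25*7=175


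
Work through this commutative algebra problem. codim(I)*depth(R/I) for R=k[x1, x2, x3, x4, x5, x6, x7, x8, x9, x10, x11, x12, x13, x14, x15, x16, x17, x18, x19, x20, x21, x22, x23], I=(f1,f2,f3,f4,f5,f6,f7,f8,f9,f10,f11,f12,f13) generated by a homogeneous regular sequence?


codim=13, depth=dim(R/I)=23-13=10
Product=13*10=130


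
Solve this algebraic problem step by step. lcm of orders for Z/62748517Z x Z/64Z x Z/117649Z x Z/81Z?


Exponent = lcm of the cyclic orders; pairwise coprime => product.
13^7*2^6*7^6*3^4=62748517*64*117649*81=38269844633547072


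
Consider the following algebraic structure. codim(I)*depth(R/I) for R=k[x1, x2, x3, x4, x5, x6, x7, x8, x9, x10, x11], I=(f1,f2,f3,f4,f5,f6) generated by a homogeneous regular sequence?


codim=6, depth=dim(R/I)=11-6=5
Product=6*5=30


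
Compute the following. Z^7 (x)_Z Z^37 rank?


rank(M(x)N) = rank(M)*rank(N)
7*37 = 259


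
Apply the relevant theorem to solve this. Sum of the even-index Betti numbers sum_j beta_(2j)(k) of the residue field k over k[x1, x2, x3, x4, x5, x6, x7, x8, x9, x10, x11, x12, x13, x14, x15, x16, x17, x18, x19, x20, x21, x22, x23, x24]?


Koszul resolution: beta_i(k)=C(n,i), n=24
sum_even C(24,i) = 2^(n-1) = 2^23 = 8388608


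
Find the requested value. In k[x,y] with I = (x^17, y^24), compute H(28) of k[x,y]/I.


k[x,y], I = (x^17, y^24), d = 28
Need i < 17 and d-i < 24.
Range: 5 <= i <= 16.
H(28) = 12


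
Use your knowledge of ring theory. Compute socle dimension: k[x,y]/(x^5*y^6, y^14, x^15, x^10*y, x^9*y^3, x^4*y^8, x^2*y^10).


Socle = ann(m) = span of standard monomials u with x*u, y*u in I (staircase corners).
Minimal generators: x^15, x^10*y, x^9*y^3, x^5*y^6, x^4*y^8, x^2*y^10, y^14
Corners: xy^13, x^3y^9, x^4y^7, x^8y^5, x^9y^2, x^14
Socle dim=6


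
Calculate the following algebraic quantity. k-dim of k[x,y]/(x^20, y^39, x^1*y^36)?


k[x,y]/I, I = (x^20, y^39, x^1*y^36)
Rect: 20x39=780. Corner: (20-1)x(39-36)=57.
dim = 780-57 = 723


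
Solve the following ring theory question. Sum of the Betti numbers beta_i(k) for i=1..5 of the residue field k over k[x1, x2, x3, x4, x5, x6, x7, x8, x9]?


Koszul resolution: beta_i(k)=C(n,i), n=9
C(9,1)=9, C(9,2)=36, C(9,3)=84, C(9,4)=126, C(9,5)=126
Sum=381


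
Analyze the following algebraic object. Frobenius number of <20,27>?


gcd(20,27)=1 => F=ab-a-b=20*27-20-27=540-47=493


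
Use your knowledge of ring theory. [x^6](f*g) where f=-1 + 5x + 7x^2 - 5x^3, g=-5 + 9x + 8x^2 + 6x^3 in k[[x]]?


[x^6] = sum a_i*b_j, i+j=6
  -5*6=-30
Sum=-30


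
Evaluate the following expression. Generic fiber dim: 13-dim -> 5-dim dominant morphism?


dim(fiber)=dim(X)-dim(Y)=13-5=8


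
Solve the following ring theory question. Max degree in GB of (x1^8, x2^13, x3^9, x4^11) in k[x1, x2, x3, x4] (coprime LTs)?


Pure powers, coprime LTs => already GB.
Degrees: 8, 13, 9, 11
Max=13


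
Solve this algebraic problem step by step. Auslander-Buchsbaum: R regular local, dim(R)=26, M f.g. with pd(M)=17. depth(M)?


pd+depth=depth(R)=26
depth=26-17=9


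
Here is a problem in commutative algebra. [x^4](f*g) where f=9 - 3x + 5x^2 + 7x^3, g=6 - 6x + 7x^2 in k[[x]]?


[x^4] = sum a_i*b_j, i+j=4
  5*7=35
  7*-6=-42
Sum=-7


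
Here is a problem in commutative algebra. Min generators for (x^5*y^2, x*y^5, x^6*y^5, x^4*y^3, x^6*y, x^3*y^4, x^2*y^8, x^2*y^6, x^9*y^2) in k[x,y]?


Remove redundant (divisible by others).
x^2*y^8 redundant.
x^6*y^5 redundant.
x^2*y^6 redundant.
x^9*y^2 redundant.
Min: x^6*y, x^5*y^2, x^4*y^3, x^3*y^4, x*y^5
Count=5


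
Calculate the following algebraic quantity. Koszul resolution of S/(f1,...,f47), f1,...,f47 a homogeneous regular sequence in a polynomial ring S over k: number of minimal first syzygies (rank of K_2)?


Regular sequence => Koszul complex is the minimal free resolution.
Syz_1 minimally generated by Koszul relations f_i*e_j - f_j*e_i (i<j): mu(Syz_1) = beta_2 = C(m,2) = m(m-1)/2
m=47
47*46/2 = 1081


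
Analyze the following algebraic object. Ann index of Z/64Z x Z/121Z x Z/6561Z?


Exponent = lcm of the cyclic orders; pairwise coprime => product.
2^6*11^2*3^8=64*121*6561=50808384


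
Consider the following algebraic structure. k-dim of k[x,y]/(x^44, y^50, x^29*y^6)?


k[x,y]/I, I = (x^44, y^50, x^29*y^6)
Rect: 44x50=2200. Corner: (44-29)x(50-6)=660.
dim = 2200-660 = 1540


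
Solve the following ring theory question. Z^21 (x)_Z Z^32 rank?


rank(M(x)N) = rank(M)*rank(N)
21*32 = 672


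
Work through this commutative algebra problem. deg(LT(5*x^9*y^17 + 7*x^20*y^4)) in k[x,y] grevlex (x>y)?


LT: 5*x^9*y^17
deg_x=9, deg_y=17
Total=9+17=26


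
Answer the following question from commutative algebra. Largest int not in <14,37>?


gcd(14,37)=1 => F=ab-a-b=14*37-14-37=518-51=467


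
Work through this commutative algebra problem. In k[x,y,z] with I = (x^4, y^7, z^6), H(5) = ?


Need i<4, j<7, k<6 with i+j+k=5.
For each i, j ranges over max(0,5-i-5)..min(6,5-i):
  i=0: j in [0,5] -> 6
  i=1: j in [0,4] -> 5
  i=2: j in [0,3] -> 4
  i=3: j in [0,2] -> 3
H(5) = 6+5+4+3 = 18


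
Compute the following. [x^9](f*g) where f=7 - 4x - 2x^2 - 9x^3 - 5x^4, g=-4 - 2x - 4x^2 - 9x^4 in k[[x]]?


[x^9] = sum a_i*b_j, i+j=9
Sum=0


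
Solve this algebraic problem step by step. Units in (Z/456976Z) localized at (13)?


Local ring = Z/28561Z.
phi(28561) = 13^3*(13-1) = 26364


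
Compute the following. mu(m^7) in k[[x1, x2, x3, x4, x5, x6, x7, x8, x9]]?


C(n+d-1,d)=C(15,7)=6435


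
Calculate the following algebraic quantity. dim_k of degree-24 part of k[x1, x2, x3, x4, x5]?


C(d+n-1,n-1)=C(28,4)=20475


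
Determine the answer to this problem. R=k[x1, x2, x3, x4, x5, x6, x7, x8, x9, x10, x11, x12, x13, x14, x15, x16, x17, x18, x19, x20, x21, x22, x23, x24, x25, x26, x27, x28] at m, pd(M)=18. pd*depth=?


pd+depth=28
depth=28-18=10
pd*depth=18*10=180


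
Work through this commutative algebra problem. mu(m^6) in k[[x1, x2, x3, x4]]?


C(n+d-1,d)=C(9,6)=84


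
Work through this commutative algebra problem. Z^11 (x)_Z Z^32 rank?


rank(M(x)N) = rank(M)*rank(N)
11*32 = 352


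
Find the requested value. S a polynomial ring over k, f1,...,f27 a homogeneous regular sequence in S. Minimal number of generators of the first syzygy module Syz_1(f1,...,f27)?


Regular sequence => Koszul complex is the minimal free resolution.
Syz_1 minimally generated by Koszul relations f_i*e_j - f_j*e_i (i<j): mu(Syz_1) = beta_2 = C(m,2) = m(m-1)/2
m=27
27*26/2 = 351


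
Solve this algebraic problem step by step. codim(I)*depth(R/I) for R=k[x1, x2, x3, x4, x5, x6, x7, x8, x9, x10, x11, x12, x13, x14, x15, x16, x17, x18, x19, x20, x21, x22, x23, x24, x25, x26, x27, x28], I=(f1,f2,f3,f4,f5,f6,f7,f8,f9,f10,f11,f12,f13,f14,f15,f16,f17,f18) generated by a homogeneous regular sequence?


codim=18, depth=dim(R/I)=28-18=10
Product=18*10=180


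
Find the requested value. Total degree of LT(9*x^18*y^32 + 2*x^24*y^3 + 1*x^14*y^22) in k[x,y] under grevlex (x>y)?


LT: 9*x^18*y^32
deg_x=18, deg_y=32
Total=18+32=50


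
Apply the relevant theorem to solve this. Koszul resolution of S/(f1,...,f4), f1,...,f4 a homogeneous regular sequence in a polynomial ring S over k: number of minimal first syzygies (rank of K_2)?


Regular sequence => Koszul complex is the minimal free resolution.
Syz_1 minimally generated by Koszul relations f_i*e_j - f_j*e_i (i<j): mu(Syz_1) = beta_2 = C(m,2) = m(m-1)/2
m=4
4*3/2 = 6


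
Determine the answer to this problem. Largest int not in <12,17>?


gcd(12,17)=1 => F=ab-a-b=12*17-12-17=204-29=175


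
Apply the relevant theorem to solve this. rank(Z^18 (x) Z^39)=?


rank(M(x)N) = rank(M)*rank(N)
18*39 = 702


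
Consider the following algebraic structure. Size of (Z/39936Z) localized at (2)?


2-primary part: 39936=2^10*39
Size=2^10=1024


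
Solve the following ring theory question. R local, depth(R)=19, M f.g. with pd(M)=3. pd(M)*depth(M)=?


pd+depth=19
depth=19-3=16
pd*depth=3*16=48


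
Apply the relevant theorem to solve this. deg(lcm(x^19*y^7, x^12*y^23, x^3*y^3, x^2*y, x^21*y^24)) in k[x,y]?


lcm = componentwise max:
x: max(19,12,3,2,21)=21
y: max(7,23,3,1,24)=24
Total=21+24=45


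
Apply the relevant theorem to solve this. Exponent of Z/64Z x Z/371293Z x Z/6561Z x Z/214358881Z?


Exponent = lcm of the cyclic orders; pairwise coprime => product.
2^6*13^5*3^8*11^8=64*371293*6561*214358881=33420139205923559232


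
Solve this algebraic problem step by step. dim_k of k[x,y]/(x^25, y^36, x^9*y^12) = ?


k[x,y]/I, I = (x^25, y^36, x^9*y^12)
Rect: 25x36=900. Corner: (25-9)x(36-12)=384.
dim = 900-384 = 516


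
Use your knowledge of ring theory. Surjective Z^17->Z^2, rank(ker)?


rank(ker) = 17-2 = 15


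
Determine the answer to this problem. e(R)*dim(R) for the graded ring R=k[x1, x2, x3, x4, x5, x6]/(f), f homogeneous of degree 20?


e(R)=deg(f)=20, dim(R)=6-1=5
e*dim=20*5=100


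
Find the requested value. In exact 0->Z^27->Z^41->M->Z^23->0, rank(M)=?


Alt sum=0:
(-1)^0*27 + (-1)^1*41 + (-1)^2*? + (-1)^3*23=0
rank(M)=37


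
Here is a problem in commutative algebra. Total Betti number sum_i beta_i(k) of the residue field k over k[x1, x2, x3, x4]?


Koszul resolution: beta_i(k)=C(n,i), n=4
sum_i C(4,i) = 2^4 = 16


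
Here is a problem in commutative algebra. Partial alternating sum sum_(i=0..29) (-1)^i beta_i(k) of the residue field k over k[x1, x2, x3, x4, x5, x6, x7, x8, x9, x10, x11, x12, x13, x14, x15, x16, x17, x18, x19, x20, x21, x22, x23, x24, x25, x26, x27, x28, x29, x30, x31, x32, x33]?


Koszul resolution: beta_i(k)=C(n,i), n=33
sum_(i=0..p) (-1)^i C(n,i) = (-1)^p C(n-1,p)
(-1)^29*C(32,29) = (-1)^29*4960 = -4960


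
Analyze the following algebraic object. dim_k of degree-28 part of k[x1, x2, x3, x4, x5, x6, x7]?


C(d+n-1,n-1)=C(34,6)=1344904


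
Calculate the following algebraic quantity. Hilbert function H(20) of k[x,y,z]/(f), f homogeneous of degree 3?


C(22,2)-C(19,2)=231-171=60


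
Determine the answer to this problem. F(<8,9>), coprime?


gcd(8,9)=1 => F=ab-a-b=8*9-8-9=72-17=55


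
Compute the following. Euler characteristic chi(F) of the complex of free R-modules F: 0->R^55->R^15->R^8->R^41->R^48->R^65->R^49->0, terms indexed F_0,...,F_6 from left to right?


chi = sum (-1)^i * rank:
(-1)^0*55=55
(-1)^1*15=-15
(-1)^2*8=8
(-1)^3*41=-41
(-1)^4*48=48
(-1)^5*65=-65
(-1)^6*49=49
chi=39
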